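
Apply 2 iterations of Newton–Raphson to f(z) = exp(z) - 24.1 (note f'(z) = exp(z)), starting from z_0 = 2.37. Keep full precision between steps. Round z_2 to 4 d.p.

z_0 = 2.370000: f = -13.402608, f' = 10.697392 → z_1 = 2.370000 - (-13.402608)/(10.697392) = 3.622886
z_1 = 3.622886: f = 13.345461, f' = 37.445461 → z_2 = 3.622886 - (13.345461)/(37.445461) = 3.266488

3.2665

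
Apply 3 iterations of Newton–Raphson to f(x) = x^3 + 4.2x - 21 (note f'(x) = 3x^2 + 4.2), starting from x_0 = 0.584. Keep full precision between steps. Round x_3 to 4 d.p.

2.3728

Newton update: x ← x − f(x)/f'(x).
x_0 = 0.584000: f = -18.348023, f' = 5.223168 → x_1 = 0.584000 - (-18.348023)/(5.223168) = 4.096815
x_1 = 4.096815: f = 64.967132, f' = 54.551681 → x_2 = 4.096815 - (64.967132)/(54.551681) = 2.905887
x_2 = 2.905887: f = 15.742554, f' = 29.532537 → x_3 = 2.905887 - (15.742554)/(29.532537) = 2.372829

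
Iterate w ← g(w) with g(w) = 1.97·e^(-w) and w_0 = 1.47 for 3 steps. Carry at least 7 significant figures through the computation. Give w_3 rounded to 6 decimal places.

0.563048

w_1 = g(1.470000) = 0.452953
w_2 = g(0.452953) = 1.252423
w_3 = g(1.252423) = 0.563048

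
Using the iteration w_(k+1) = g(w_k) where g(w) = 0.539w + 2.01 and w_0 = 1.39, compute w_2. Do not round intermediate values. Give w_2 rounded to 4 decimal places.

3.4972

w_1 = g(1.390000) = 2.759210
w_2 = g(2.759210) = 3.497214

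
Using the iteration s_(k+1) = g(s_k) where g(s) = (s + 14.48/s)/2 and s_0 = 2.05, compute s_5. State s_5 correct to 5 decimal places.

3.80526

s_1 = g(2.050000) = 4.556707
s_2 = g(4.556707) = 3.867220
s_3 = g(3.867220) = 3.805756
s_4 = g(3.805756) = 3.805260
s_5 = g(3.805260) = 3.805260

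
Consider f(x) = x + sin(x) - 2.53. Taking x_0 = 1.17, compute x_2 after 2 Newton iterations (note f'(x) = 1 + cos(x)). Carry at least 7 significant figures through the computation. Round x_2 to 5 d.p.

x_0 = 1.170000: f = -0.439249, f' = 1.390152 → x_1 = 1.170000 - (-0.439249)/(1.390152) = 1.485972
x_1 = 1.485972: f = -0.047623, f' = 1.084722 → x_2 = 1.485972 - (-0.047623)/(1.084722) = 1.529876

1.52988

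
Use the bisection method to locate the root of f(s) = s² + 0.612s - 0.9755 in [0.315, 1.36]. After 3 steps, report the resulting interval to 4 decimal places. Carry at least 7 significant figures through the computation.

[0.7069, 0.8375]

f(0.315000) = -0.683495, f(1.360000) = 1.706420 (opposite signs)
step 1: m = 0.837500, f(m) = 0.238456 > 0 → root in [0.315000, 0.837500]
step 2: m = 0.576250, f(m) = -0.290771 < 0 → root in [0.576250, 0.837500]
step 3: m = 0.706875, f(m) = -0.043220 < 0 → root in [0.706875, 0.837500]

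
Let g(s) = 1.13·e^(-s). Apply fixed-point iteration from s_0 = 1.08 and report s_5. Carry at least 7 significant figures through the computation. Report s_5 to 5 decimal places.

0.57845

s_1 = g(1.080000) = 0.383743
s_2 = g(0.383743) = 0.769876
s_3 = g(0.769876) = 0.523269
s_4 = g(0.523269) = 0.669615
s_5 = g(0.669615) = 0.578453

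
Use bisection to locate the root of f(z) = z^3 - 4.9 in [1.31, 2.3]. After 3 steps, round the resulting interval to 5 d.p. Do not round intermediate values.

[1.68125, 1.80500]

f(1.310000) = -2.651909, f(2.300000) = 7.267000 (opposite signs)
step 1: m = 1.805000, f(m) = 0.980735 > 0 → root in [1.310000, 1.805000]
step 2: m = 1.557500, f(m) = -1.121807 < 0 → root in [1.557500, 1.805000]
step 3: m = 1.681250, f(m) = -0.147776 < 0 → root in [1.681250, 1.805000]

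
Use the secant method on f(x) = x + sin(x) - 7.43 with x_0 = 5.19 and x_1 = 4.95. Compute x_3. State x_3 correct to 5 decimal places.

6.92519

f(x_0) = -3.128096, f(x_1) = -3.451903
x_2 = 4.950000 - (-3.451903)·(4.950000 - 5.190000)/(-3.451903 - (-3.128096)) = 7.508485; f(x_2) = 1.019393
x_3 = 7.508485 - (1.019393)·(7.508485 - 4.950000)/(1.019393 - (-3.451903)) = 6.925187; f(x_3) = 0.093986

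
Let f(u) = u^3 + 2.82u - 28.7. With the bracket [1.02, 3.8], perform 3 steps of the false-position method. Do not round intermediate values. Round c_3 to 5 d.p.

2.70260

False-position update: c = (a·f(b) − b·f(a))/(f(b) − f(a)); replace the endpoint whose sign matches f(c).
f(1.020000) = -24.762392, f(3.800000) = 36.888000
step 1: c = 2.136610, f(c) = -12.920915 < 0 → new bracket [2.136610, 3.800000]
step 2: c = 2.568110, f(c) = -4.520769 < 0 → new bracket [2.568110, 3.800000]
step 3: c = 2.702600, f(c) = -1.338746 < 0 → new bracket [2.702600, 3.800000]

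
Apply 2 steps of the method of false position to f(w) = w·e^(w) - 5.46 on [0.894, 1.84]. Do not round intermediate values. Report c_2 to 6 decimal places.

1.331522

f(0.894000) = -3.274269, f(1.840000) = 6.125630
step 1: c = 1.223520, f(c) = -1.301092 < 0 → new bracket [1.223520, 1.840000]
step 2: c = 1.331522, f(c) = -0.417791 < 0 → new bracket [1.331522, 1.840000]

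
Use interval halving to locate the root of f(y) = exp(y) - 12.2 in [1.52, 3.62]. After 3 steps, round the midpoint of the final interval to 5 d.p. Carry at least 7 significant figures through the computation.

f(1.520000) = -7.627775, f(3.620000) = 25.137568 (opposite signs)
step 1: m = 2.570000, f(m) = 0.865824 > 0 → root in [1.520000, 2.570000]
step 2: m = 2.045000, f(m) = -4.470841 < 0 → root in [2.045000, 2.570000]
step 3: m = 2.307500, f(m) = -2.150730 < 0 → root in [2.307500, 2.570000]
Midpoint of [2.307500, 2.570000] = 2.438750

2.43875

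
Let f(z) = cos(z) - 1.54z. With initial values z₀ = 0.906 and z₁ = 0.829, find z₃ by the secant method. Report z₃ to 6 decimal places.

0.553446

f(z_0) = -0.778341, f(z_1) = -0.601047
z_2 = 0.829000 - (-0.601047)·(0.829000 - 0.906000)/(-0.601047 - (-0.778341)) = 0.567962; f(z_2) = -0.031663
z_3 = 0.567962 - (-0.031663)·(0.567962 - 0.829000)/(-0.031663 - (-0.601047)) = 0.553446; f(z_3) = -0.001589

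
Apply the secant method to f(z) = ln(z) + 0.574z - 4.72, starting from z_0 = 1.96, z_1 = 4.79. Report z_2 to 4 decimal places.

5.2441

f(z_0) = -2.922016, f(z_1) = -0.404010
z_2 = 4.790000 - (-0.404010)·(4.790000 - 1.960000)/(-0.404010 - (-2.922016)) = 5.244068; f(z_2) = -0.052807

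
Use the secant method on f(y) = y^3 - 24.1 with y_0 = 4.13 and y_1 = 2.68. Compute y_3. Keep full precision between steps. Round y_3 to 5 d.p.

f(y_0) = 46.344997, f(y_1) = -4.851168
y_2 = 2.680000 - (-4.851168)·(2.680000 - 4.130000)/(-4.851168 - (46.344997)) = 2.817397; f(y_2) = -1.736278
y_3 = 2.817397 - (-1.736278)·(2.817397 - 2.680000)/(-1.736278 - (-4.851168)) = 2.893984; f(y_3) = 0.137520

2.89398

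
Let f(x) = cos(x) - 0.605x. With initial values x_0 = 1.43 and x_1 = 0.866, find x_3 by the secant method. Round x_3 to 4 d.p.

0.9550

Secant update: x_(k+1) = x_k − f(x_k)·(x_k − x_(k-1))/(f(x_k) − f(x_(k-1))).
f(x_0) = -0.724818, f(x_1) = 0.123949
x_2 = 0.866000 - (0.123949)·(0.866000 - 1.430000)/(0.123949 - (-0.724818)) = 0.948363; f(x_2) = 0.009254
x_3 = 0.948363 - (0.009254)·(0.948363 - 0.866000)/(0.009254 - (0.123949)) = 0.955009; f(x_3) = -0.000178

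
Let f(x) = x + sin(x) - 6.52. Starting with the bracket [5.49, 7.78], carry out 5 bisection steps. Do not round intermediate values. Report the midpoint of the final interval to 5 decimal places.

6.38453

f(5.490000) = -1.742592, f(7.780000) = 2.257265 (opposite signs)
step 1: m = 6.635000, f(m) = 0.459602 > 0 → root in [5.490000, 6.635000]
step 2: m = 6.062500, f(m) = -0.676398 < 0 → root in [6.062500, 6.635000]
step 3: m = 6.348750, f(m) = -0.105732 < 0 → root in [6.348750, 6.635000]
step 4: m = 6.491875, f(m) = 0.179053 > 0 → root in [6.348750, 6.491875]
step 5: m = 6.420312, f(m) = 0.037010 > 0 → root in [6.348750, 6.420312]
Midpoint of [6.348750, 6.420312] = 6.384531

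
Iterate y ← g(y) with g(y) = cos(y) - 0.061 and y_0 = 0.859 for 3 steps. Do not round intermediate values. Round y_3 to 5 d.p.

y_1 = g(0.859000) = 0.592195
y_2 = g(0.592195) = 0.768717
y_3 = g(0.768717) = 0.657803

0.65780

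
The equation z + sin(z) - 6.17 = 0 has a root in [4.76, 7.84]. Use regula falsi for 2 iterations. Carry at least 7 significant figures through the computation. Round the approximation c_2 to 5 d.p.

f(4.760000) = -2.408867, f(7.840000) = 2.669902
step 1: c = 6.220848, f(c) = -0.011449 < 0 → new bracket [6.220848, 7.840000]
step 2: c = 6.227762, f(c) = 0.002366 > 0 → new bracket [6.220848, 6.227762]

6.22776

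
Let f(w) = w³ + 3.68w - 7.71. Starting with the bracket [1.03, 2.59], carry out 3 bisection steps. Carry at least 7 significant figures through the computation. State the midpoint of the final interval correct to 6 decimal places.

f(1.030000) = -2.826873, f(2.590000) = 19.195179 (opposite signs)
step 1: m = 1.810000, f(m) = 4.880541 > 0 → root in [1.030000, 1.810000]
step 2: m = 1.420000, f(m) = 0.378888 > 0 → root in [1.030000, 1.420000]
step 3: m = 1.225000, f(m) = -1.363734 < 0 → root in [1.225000, 1.420000]
Midpoint of [1.225000, 1.420000] = 1.322500

1.322500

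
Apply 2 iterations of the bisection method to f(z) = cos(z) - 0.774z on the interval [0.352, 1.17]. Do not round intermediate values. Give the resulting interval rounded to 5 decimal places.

[0.76100, 0.96550]

f(0.352000) = 0.666237, f(1.170000) = -0.515428 (opposite signs)
step 1: m = 0.761000, f(m) = 0.135133 > 0 → root in [0.761000, 1.170000]
step 2: m = 0.965500, f(m) = -0.178291 < 0 → root in [0.761000, 0.965500]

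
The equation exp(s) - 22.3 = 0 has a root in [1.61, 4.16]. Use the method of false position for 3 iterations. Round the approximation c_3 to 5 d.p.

f(1.610000) = -17.297189, f(4.160000) = 41.771523
step 1: c = 2.356721, f(c) = -11.743722 < 0 → new bracket [2.356721, 4.160000]
step 2: c = 2.752444, f(c) = -6.619096 < 0 → new bracket [2.752444, 4.160000]
step 3: c = 2.944976, f(c) = -3.289797 < 0 → new bracket [2.944976, 4.160000]

2.94498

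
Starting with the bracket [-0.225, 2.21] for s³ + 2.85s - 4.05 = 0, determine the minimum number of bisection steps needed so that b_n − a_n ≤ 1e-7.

Initial width b − a = 2.21 − -0.225 = 2.435000.
After n steps the width is (b−a)/2^n; need (b−a)/2^n ≤ 1e-7.
So n ≥ log₂(2.435000/1e-7) = log₂(24350000.0000) ≈ 24.5374.
Hence n = 25.

25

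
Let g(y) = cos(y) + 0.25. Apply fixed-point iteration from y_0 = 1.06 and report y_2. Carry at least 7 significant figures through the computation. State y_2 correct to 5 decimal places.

y_1 = g(1.060000) = 0.738872
y_2 = g(0.738872) = 0.989229

0.98923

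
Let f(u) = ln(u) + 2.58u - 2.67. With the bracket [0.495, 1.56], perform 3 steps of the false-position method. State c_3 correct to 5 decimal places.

f(0.495000) = -2.096098, f(1.560000) = 1.799486
step 1: c = 1.068045, f(c) = 0.151385 > 0 → new bracket [0.495000, 1.068045]
step 2: c = 1.029446, f(c) = 0.014991 > 0 → new bracket [0.495000, 1.029446]
step 3: c = 1.025651, f(c) = 0.001506 > 0 → new bracket [0.495000, 1.025651]

1.02565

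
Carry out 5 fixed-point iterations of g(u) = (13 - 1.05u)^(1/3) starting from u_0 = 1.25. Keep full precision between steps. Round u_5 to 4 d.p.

u_1 = g(1.250000) = 2.269380
u_2 = g(2.269380) = 2.197873
u_3 = g(2.197873) = 2.203042
u_4 = g(2.203042) = 2.202669
u_5 = g(2.202669) = 2.202696

2.2027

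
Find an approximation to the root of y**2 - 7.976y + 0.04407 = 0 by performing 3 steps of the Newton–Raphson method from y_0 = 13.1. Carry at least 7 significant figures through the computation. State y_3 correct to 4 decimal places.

f'(y) = 2y - 7.976
y_0 = 13.100000: f = 67.168470, f' = 18.224000 → y_1 = 13.100000 - (67.168470)/(18.224000) = 9.414285
y_1 = 9.414285: f = 13.584495, f' = 10.852570 → y_2 = 9.414285 - (13.584495)/(10.852570) = 8.162554
y_2 = 8.162554: f = 1.566830, f' = 8.349109 → y_3 = 8.162554 - (1.566830)/(8.349109) = 7.974890

7.9749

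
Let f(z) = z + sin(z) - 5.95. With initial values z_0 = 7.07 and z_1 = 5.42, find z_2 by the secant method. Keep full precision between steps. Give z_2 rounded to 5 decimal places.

6.10260

f(z_0) = 1.828108, f(z_1) = -1.289917
z_2 = 5.420000 - (-1.289917)·(5.420000 - 7.070000)/(-1.289917 - (1.828108)) = 6.102600; f(z_2) = -0.027006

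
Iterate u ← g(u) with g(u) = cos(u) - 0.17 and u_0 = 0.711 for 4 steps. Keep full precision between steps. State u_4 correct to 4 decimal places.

u_1 = g(0.711000) = 0.587710
u_2 = g(0.587710) = 0.662213
u_3 = g(0.662213) = 0.618634
u_4 = g(0.618634) = 0.644672

0.6447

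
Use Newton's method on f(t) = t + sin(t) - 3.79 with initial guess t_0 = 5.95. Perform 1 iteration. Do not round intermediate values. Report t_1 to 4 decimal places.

f'(t) = 1 + cos(t)
t_0 = 5.950000: f = 1.832945, f' = 1.945005 → t_1 = 5.950000 - (1.832945)/(1.945005) = 5.007614

5.0076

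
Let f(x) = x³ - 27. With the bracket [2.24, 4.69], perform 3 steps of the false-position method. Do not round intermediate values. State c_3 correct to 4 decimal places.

False-position update: c = (a·f(b) − b·f(a))/(f(b) − f(a)); replace the endpoint whose sign matches f(c).
f(2.240000) = -15.760576, f(4.690000) = 76.161709
step 1: c = 2.660066, f(c) = -8.177507 < 0 → new bracket [2.660066, 4.690000]
step 2: c = 2.856888, f(c) = -3.682634 < 0 → new bracket [2.856888, 4.690000]
step 3: c = 2.941436, f(c) = -1.550569 < 0 → new bracket [2.941436, 4.690000]

2.9414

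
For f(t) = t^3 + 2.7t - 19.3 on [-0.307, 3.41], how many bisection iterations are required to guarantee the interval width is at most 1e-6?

Initial width b − a = 3.41 − -0.307 = 3.717000.
After n steps the width is (b−a)/2^n; need (b−a)/2^n ≤ 1e-6.
So n ≥ log₂(3.717000/1e-6) = log₂(3717000.0000) ≈ 21.8257.
Hence n = 22.

22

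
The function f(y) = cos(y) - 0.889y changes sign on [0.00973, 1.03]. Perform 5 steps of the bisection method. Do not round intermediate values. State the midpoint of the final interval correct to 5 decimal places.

f(0.009730) = 0.991303, f(1.030000) = -0.400851 (opposite signs)
step 1: m = 0.519865, f(m) = 0.405726 > 0 → root in [0.519865, 1.030000]
step 2: m = 0.774933, f(m) = 0.025553 > 0 → root in [0.774933, 1.030000]
step 3: m = 0.902466, f(m) = -0.182616 < 0 → root in [0.774933, 0.902466]
step 4: m = 0.838699, f(m) = -0.077173 < 0 → root in [0.774933, 0.838699]
step 5: m = 0.806816, f(m) = -0.025458 < 0 → root in [0.774933, 0.806816]
Midpoint of [0.774933, 0.806816] = 0.790874

0.79087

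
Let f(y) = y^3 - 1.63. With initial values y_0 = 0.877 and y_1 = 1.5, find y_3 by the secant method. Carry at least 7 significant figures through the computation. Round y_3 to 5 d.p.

f(y_0) = -0.955474, f(y_1) = 1.745000
y_2 = 1.500000 - (1.745000)·(1.500000 - 0.877000)/(1.745000 - (-0.955474)) = 1.097428; f(y_2) = -0.308314
y_3 = 1.097428 - (-0.308314)·(1.097428 - 1.500000)/(-0.308314 - (1.745000)) = 1.157876; f(y_3) = -0.077662

1.15788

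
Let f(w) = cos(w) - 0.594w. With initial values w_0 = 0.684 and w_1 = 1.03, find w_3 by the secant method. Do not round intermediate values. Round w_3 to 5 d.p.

0.96226

f(w_0) = 0.368755, f(w_1) = -0.097001
w_2 = 1.030000 - (-0.097001)·(1.030000 - 0.684000)/(-0.097001 - (0.368755)) = 0.957940; f(w_2) = 0.006190
w_3 = 0.957940 - (0.006190)·(0.957940 - 1.030000)/(0.006190 - (-0.097001)) = 0.962263; f(w_3) = 0.000081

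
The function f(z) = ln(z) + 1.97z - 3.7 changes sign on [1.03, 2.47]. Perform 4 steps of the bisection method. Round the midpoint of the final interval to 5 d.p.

f(1.030000) = -1.641341, f(2.470000) = 2.070118 (opposite signs)
step 1: m = 1.750000, f(m) = 0.307116 > 0 → root in [1.030000, 1.750000]
step 2: m = 1.390000, f(m) = -0.632396 < 0 → root in [1.390000, 1.750000]
step 3: m = 1.570000, f(m) = -0.156024 < 0 → root in [1.570000, 1.750000]
step 4: m = 1.660000, f(m) = 0.077018 > 0 → root in [1.570000, 1.660000]
Midpoint of [1.570000, 1.660000] = 1.615000

1.61500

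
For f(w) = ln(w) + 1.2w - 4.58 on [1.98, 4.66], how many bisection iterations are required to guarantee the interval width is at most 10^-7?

25

Initial width b − a = 4.66 − 1.98 = 2.680000.
After n steps the width is (b−a)/2^n; need (b−a)/2^n ≤ 10^-7.
So n ≥ log₂(2.680000/10^-7) = log₂(26800000.0000) ≈ 24.6757.
Hence n = 25.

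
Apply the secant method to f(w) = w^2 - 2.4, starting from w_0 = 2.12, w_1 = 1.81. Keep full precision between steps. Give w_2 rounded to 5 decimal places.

1.58707

Secant update: w_(k+1) = w_k − f(w_k)·(w_k − w_(k-1))/(f(w_k) − f(w_(k-1))).
f(w_0) = 2.094400, f(w_1) = 0.876100
w_2 = 1.810000 - (0.876100)·(1.810000 - 2.120000)/(0.876100 - (2.094400)) = 1.587074; f(w_2) = 0.118803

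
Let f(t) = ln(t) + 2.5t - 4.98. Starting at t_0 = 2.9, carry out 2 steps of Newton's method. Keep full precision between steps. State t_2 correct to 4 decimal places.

1.7647

f'(t) = 1/t + 2.5
t_0 = 2.900000: f = 3.334711, f' = 2.844828 → t_1 = 2.900000 - (3.334711)/(2.844828) = 1.727799
t_1 = 1.727799: f = -0.113655, f' = 3.078771 → t_2 = 1.727799 - (-0.113655)/(3.078771) = 1.764714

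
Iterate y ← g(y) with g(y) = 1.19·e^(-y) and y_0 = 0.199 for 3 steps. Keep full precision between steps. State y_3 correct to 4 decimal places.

0.7597

y_1 = g(0.199000) = 0.975264
y_2 = g(0.975264) = 0.448740
y_3 = g(0.448740) = 0.759734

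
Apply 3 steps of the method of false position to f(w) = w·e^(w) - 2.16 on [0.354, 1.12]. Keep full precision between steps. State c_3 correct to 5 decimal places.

f(0.354000) = -1.655637, f(1.120000) = 1.272637
step 1: c = 0.787094, f(c) = -0.430752 < 0 → new bracket [0.787094, 1.120000]
step 2: c = 0.871279, f(c) = -0.077672 < 0 → new bracket [0.871279, 1.120000]
step 3: c = 0.885586, f(c) = -0.012981 < 0 → new bracket [0.885586, 1.120000]

0.88559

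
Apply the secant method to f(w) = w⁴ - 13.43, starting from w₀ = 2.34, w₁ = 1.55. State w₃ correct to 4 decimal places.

1.9552

Secant update: w_(k+1) = w_k − f(w_k)·(w_k − w_(k-1))/(f(w_k) − f(w_(k-1))).
f(w_0) = 16.552195, f(w_1) = -7.657994
w_2 = 1.550000 - (-7.657994)·(1.550000 - 2.340000)/(-7.657994 - (16.552195)) = 1.799887; f(w_2) = -2.935032
w_3 = 1.799887 - (-2.935032)·(1.799887 - 1.550000)/(-2.935032 - (-7.657994)) = 1.955177; f(w_3) = 1.183159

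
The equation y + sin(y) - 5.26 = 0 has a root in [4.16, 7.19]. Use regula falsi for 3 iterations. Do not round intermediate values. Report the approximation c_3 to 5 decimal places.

f(4.160000) = -1.951273, f(7.190000) = 2.717545
step 1: c = 5.426350, f(c) = -0.589424 < 0 → new bracket [5.426350, 7.190000]
step 2: c = 5.740698, f(c) = -0.035571 < 0 → new bracket [5.740698, 7.190000]
step 3: c = 5.759423, f(c) = -0.000719 < 0 → new bracket [5.759423, 7.190000]

5.75942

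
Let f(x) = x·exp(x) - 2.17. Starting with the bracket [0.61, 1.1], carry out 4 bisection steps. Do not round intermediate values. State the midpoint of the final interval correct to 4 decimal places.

0.9009

f(0.610000) = -1.047337, f(1.100000) = 1.134583 (opposite signs)
step 1: m = 0.855000, f(m) = -0.159575 < 0 → root in [0.855000, 1.100000]
step 2: m = 0.977500, f(m) = 0.428003 > 0 → root in [0.855000, 0.977500]
step 3: m = 0.916250, f(m) = 0.120532 > 0 → root in [0.855000, 0.916250]
step 4: m = 0.885625, f(m) = -0.022803 < 0 → root in [0.885625, 0.916250]
Midpoint of [0.885625, 0.916250] = 0.900937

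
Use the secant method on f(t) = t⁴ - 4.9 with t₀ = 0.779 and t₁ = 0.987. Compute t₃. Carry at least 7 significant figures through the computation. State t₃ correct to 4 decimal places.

f(t_0) = -4.531744, f(t_1) = -3.950995
t_2 = 0.987000 - (-3.950995)·(0.987000 - 0.779000)/(-3.950995 - (-4.531744)) = 2.402080; f(t_2) = 28.392791
t_3 = 2.402080 - (28.392791)·(2.402080 - 0.987000)/(28.392791 - (-3.950995)) = 1.159861; f(t_3) = -3.090229

1.1599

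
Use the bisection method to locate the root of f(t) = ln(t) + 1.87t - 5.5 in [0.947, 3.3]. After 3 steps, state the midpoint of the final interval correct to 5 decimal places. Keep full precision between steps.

2.56469

f(0.947000) = -3.783566, f(3.300000) = 1.864922 (opposite signs)
step 1: m = 2.123500, f(m) = -0.775989 < 0 → root in [2.123500, 3.300000]
step 2: m = 2.711750, f(m) = 0.568567 > 0 → root in [2.123500, 2.711750]
step 3: m = 2.417625, f(m) = -0.096256 < 0 → root in [2.417625, 2.711750]
Midpoint of [2.417625, 2.711750] = 2.564687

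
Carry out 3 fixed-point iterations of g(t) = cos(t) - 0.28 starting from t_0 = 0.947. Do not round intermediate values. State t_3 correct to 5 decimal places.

0.50126

t_1 = g(0.947000) = 0.304121
t_2 = g(0.304121) = 0.674111
t_3 = g(0.674111) = 0.501262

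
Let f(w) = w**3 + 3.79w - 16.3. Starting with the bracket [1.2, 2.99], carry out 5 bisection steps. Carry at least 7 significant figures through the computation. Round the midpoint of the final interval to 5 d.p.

2.06703

f(1.200000) = -10.024000, f(2.990000) = 21.762999 (opposite signs)
step 1: m = 2.095000, f(m) = 0.835057 > 0 → root in [1.200000, 2.095000]
step 2: m = 1.647500, f(m) = -5.584238 < 0 → root in [1.647500, 2.095000]
step 3: m = 1.871250, f(m) = -2.655637 < 0 → root in [1.871250, 2.095000]
step 4: m = 1.983125, f(m) = -0.984752 < 0 → root in [1.983125, 2.095000]
step 5: m = 2.039062, f(m) = -0.093988 < 0 → root in [2.039062, 2.095000]
Midpoint of [2.039062, 2.095000] = 2.067031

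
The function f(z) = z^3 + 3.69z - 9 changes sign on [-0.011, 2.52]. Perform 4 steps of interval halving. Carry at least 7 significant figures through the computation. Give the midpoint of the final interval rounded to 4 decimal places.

f(-0.011000) = -9.040591, f(2.520000) = 16.301808 (opposite signs)
step 1: m = 1.254500, f(m) = -2.396600 < 0 → root in [1.254500, 2.520000]
step 2: m = 1.887250, f(m) = 4.685795 > 0 → root in [1.254500, 1.887250]
step 3: m = 1.570875, f(m) = 0.672896 > 0 → root in [1.254500, 1.570875]
step 4: m = 1.412688, f(m) = -0.967902 < 0 → root in [1.412688, 1.570875]
Midpoint of [1.412688, 1.570875] = 1.491781

1.4918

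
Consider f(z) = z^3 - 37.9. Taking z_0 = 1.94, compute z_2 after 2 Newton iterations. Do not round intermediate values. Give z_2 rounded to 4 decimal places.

3.6843

f'(z) = 3z^2
z_0 = 1.940000: f = -30.598616, f' = 11.290800 → z_1 = 1.940000 - (-30.598616)/(11.290800) = 4.650049
z_1 = 4.650049: f = 62.647773, f' = 64.868854 → z_2 = 4.650049 - (62.647773)/(64.868854) = 3.684288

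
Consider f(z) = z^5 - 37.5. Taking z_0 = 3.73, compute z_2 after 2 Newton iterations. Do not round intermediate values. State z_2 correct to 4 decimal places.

f'(z) = 5z^4
z_0 = 3.730000: f = 684.511573, f' = 967.843932 → z_1 = 3.730000 - (684.511573)/(967.843932) = 3.022746
z_1 = 3.022746: f = 214.852851, f' = 417.423194 → z_2 = 3.022746 - (214.852851)/(417.423194) = 2.508034

2.5080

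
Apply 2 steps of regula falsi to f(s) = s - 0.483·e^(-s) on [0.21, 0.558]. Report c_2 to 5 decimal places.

False-position update: c = (a·f(b) − b·f(a))/(f(b) − f(a)); replace the endpoint whose sign matches f(c).
f(0.210000) = -0.181512, f(0.558000) = 0.281554
step 1: c = 0.346409, f(c) = 0.004820 > 0 → new bracket [0.210000, 0.346409]
step 2: c = 0.342880, f(c) = 0.000084 > 0 → new bracket [0.210000, 0.342880]

0.34288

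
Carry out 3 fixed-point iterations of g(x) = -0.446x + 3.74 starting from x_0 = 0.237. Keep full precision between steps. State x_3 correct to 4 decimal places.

x_1 = g(0.237000) = 3.634298
x_2 = g(3.634298) = 2.119103
x_3 = g(2.119103) = 2.794880

2.7949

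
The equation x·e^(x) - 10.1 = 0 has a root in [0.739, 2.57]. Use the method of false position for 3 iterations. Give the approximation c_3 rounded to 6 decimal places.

1.633451

f(0.739000) = -8.552652, f(2.570000) = 23.479169
step 1: c = 1.227886, f(c) = -5.907992 < 0 → new bracket [1.227886, 2.570000]
step 2: c = 1.497704, f(c) = -3.403146 < 0 → new bracket [1.497704, 2.570000]
step 3: c = 1.633451, f(c) = -1.734253 < 0 → new bracket [1.633451, 2.570000]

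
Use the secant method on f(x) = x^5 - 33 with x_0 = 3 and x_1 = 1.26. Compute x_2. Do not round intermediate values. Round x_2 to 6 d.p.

1.476384

f(x_0) = 210.000000, f(x_1) = -29.824203
x_2 = 1.260000 - (-29.824203)·(1.260000 - 3.000000)/(-29.824203 - (210.000000)) = 1.476384; f(x_2) = -25.985502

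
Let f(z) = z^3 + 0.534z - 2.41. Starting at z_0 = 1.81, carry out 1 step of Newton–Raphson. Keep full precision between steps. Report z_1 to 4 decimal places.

1.3771

f'(z) = 3z^2 + 0.534
z_0 = 1.810000: f = 4.486281, f' = 10.362300 → z_1 = 1.810000 - (4.486281)/(10.362300) = 1.377057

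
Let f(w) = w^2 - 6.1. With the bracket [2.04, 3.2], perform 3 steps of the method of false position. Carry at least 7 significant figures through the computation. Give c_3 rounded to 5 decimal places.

2.46881

f(2.040000) = -1.938400, f(3.200000) = 4.140000
step 1: c = 2.409924, f(c) = -0.292268 < 0 → new bracket [2.409924, 3.200000]
step 2: c = 2.462022, f(c) = -0.038447 < 0 → new bracket [2.462022, 3.200000]
step 3: c = 2.468812, f(c) = -0.004965 < 0 → new bracket [2.468812, 3.200000]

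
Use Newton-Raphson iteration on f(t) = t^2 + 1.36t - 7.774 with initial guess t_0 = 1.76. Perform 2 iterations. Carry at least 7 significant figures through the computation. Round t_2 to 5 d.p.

f'(t) = 2t + 1.36
t_0 = 1.760000: f = -2.282800, f' = 4.880000 → t_1 = 1.760000 - (-2.282800)/(4.880000) = 2.227787
t_1 = 2.227787: f = 0.218825, f' = 5.815574 → t_2 = 2.227787 - (0.218825)/(5.815574) = 2.190160

2.19016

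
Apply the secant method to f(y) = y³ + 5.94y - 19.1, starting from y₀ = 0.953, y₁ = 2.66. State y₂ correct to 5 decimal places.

1.71695

f(y_0) = -12.573657, f(y_1) = 15.521496
y_2 = 2.660000 - (15.521496)·(2.660000 - 0.953000)/(15.521496 - (-12.573657)) = 1.716948; f(y_2) = -3.839922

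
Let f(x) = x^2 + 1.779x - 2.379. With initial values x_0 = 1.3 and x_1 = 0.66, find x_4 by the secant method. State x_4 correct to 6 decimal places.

0.890996

Secant update: x_(k+1) = x_k − f(x_k)·(x_k − x_(k-1))/(f(x_k) − f(x_(k-1))).
f(x_0) = 1.623700, f(x_1) = -0.769260
x_2 = 0.660000 - (-0.769260)·(0.660000 - 1.300000)/(-0.769260 - (1.623700)) = 0.865740; f(x_2) = -0.089345
x_3 = 0.865740 - (-0.089345)·(0.865740 - 0.660000)/(-0.089345 - (-0.769260)) = 0.892775; f(x_3) = 0.006293
x_4 = 0.892775 - (0.006293)·(0.892775 - 0.865740)/(0.006293 - (-0.089345)) = 0.890996; f(x_4) = -0.000045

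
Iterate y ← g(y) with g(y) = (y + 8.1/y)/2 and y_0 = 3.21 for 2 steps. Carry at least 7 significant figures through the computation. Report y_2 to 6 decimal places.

2.846124

y_1 = g(3.210000) = 2.866682
y_2 = g(2.866682) = 2.846124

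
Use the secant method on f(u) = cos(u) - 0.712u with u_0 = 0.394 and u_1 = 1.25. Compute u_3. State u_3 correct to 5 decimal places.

f(u_0) = 0.642853, f(u_1) = -0.574678
u_2 = 1.250000 - (-0.574678)·(1.250000 - 0.394000)/(-0.574678 - (0.642853)) = 0.845966; f(u_2) = 0.060681
u_3 = 0.845966 - (0.060681)·(0.845966 - 1.250000)/(0.060681 - (-0.574678)) = 0.884554; f(u_3) = 0.003833

0.88455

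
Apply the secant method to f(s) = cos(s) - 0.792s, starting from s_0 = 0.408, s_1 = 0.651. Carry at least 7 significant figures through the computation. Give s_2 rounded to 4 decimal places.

f(s_0) = 0.594780, f(s_1) = 0.279886
s_2 = 0.651000 - (0.279886)·(0.651000 - 0.408000)/(0.279886 - (0.594780)) = 0.866985; f(s_2) = -0.039524

0.8670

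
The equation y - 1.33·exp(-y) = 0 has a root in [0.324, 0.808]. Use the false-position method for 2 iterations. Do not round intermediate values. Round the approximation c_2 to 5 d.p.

0.67701

False-position update: c = (a·f(b) − b·f(a))/(f(b) − f(a)); replace the endpoint whose sign matches f(c).
f(0.324000) = -0.637923, f(0.808000) = 0.215154
step 1: c = 0.685931, f(c) = 0.016114 > 0 → new bracket [0.324000, 0.685931]
step 2: c = 0.677013, f(c) = 0.001197 > 0 → new bracket [0.324000, 0.677013]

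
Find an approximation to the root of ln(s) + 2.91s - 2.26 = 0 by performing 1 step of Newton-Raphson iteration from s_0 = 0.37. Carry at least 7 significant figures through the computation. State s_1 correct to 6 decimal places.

0.757969

f'(s) = 1/s + 2.91
s_0 = 0.370000: f = -2.177552, f' = 5.612703 → s_1 = 0.370000 - (-2.177552)/(5.612703) = 0.757969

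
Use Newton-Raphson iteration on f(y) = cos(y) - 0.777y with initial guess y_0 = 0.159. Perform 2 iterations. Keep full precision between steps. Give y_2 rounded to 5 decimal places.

f'(y) = -sin(y) - 0.777
y_0 = 0.159000: f = 0.863843, f' = -0.935331 → y_1 = 0.159000 - (0.863843)/(-0.935331) = 1.082570
y_1 = 1.082570: f = -0.372096, f' = -1.660166 → y_2 = 1.082570 - (-0.372096)/(-1.660166) = 0.858438

0.85844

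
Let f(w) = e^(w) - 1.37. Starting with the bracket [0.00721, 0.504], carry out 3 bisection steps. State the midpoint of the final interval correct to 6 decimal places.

f(0.007210) = -0.362764, f(0.504000) = 0.285329 (opposite signs)
step 1: m = 0.255605, f(m) = -0.078757 < 0 → root in [0.255605, 0.504000]
step 2: m = 0.379803, f(m) = 0.091996 > 0 → root in [0.255605, 0.379803]
step 3: m = 0.317704, f(m) = 0.003969 > 0 → root in [0.255605, 0.317704]
Midpoint of [0.255605, 0.317704] = 0.286654

0.286654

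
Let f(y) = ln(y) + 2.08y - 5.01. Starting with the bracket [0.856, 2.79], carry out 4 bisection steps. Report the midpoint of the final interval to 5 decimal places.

f(0.856000) = -3.385005, f(2.790000) = 1.819242 (opposite signs)
step 1: m = 1.823000, f(m) = -0.617677 < 0 → root in [1.823000, 2.790000]
step 2: m = 2.306500, f(m) = 0.623251 > 0 → root in [1.823000, 2.306500]
step 3: m = 2.064750, f(m) = 0.009689 > 0 → root in [1.823000, 2.064750]
step 4: m = 1.943875, f(m) = -0.302057 < 0 → root in [1.943875, 2.064750]
Midpoint of [1.943875, 2.064750] = 2.004313

2.00431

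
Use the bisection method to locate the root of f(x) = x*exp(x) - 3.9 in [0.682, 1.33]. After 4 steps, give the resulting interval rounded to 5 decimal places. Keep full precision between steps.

f(0.682000) = -2.551120, f(1.330000) = 1.128788 (opposite signs)
step 1: m = 1.006000, f(m) = -1.148952 < 0 → root in [1.006000, 1.330000]
step 2: m = 1.168000, f(m) = -0.144232 < 0 → root in [1.168000, 1.330000]
step 3: m = 1.249000, f(m) = 0.455081 > 0 → root in [1.168000, 1.249000]
step 4: m = 1.208500, f(m) = 0.146612 > 0 → root in [1.168000, 1.208500]

[1.16800, 1.20850]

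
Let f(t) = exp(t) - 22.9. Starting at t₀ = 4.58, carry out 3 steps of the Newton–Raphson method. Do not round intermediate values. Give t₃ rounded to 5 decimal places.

Newton update: t ← t − f(t)/f'(t).
f'(t) = exp(t)
t_0 = 4.580000: f = 74.614394, f' = 97.514394 → t_1 = 4.580000 - (74.614394)/(97.514394) = 3.814837
t_1 = 3.814837: f = 22.469366, f' = 45.369366 → t_2 = 3.814837 - (22.469366)/(45.369366) = 3.319583
t_2 = 3.319583: f = 4.748818, f' = 27.648818 → t_3 = 3.319583 - (4.748818)/(27.648818) = 3.147828

3.14783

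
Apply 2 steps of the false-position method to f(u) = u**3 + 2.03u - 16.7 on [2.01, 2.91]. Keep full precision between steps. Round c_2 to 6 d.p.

f(2.010000) = -4.499099, f(2.910000) = 13.849471
step 1: c = 2.230681, f(c) = -1.071980 < 0 → new bracket [2.230681, 2.910000]
step 2: c = 2.279485, f(c) = -0.228328 < 0 → new bracket [2.279485, 2.910000]

2.279485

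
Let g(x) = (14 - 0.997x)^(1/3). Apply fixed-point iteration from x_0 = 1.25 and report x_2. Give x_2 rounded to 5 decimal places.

2.26829

x_1 = g(1.250000) = 2.336393
x_2 = g(2.336393) = 2.268287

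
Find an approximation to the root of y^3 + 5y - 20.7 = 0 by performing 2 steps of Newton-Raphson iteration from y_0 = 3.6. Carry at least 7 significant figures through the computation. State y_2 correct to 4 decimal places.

2.2089

f'(y) = 3y^2 + 5
y_0 = 3.600000: f = 43.956000, f' = 43.880000 → y_1 = 3.600000 - (43.956000)/(43.880000) = 2.598268
y_1 = 2.598268: f = 9.832239, f' = 25.252990 → y_2 = 2.598268 - (9.832239)/(25.252990) = 2.208919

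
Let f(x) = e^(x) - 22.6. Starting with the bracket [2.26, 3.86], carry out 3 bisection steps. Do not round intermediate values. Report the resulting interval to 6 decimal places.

[3.060000, 3.260000]

f(2.260000) = -13.016911, f(3.860000) = 24.865351 (opposite signs)
step 1: m = 3.060000, f(m) = -1.272443 < 0 → root in [3.060000, 3.860000]
step 2: m = 3.460000, f(m) = 9.216977 > 0 → root in [3.060000, 3.460000]
step 3: m = 3.260000, f(m) = 3.449537 > 0 → root in [3.060000, 3.260000]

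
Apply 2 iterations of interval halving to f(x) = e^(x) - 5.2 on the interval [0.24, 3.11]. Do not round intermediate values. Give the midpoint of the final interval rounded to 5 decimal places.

1.31625

f(0.240000) = -3.928751, f(3.110000) = 17.221044 (opposite signs)
step 1: m = 1.675000, f(m) = 0.138795 > 0 → root in [0.240000, 1.675000]
step 2: m = 0.957500, f(m) = -2.594825 < 0 → root in [0.957500, 1.675000]
Midpoint of [0.957500, 1.675000] = 1.316250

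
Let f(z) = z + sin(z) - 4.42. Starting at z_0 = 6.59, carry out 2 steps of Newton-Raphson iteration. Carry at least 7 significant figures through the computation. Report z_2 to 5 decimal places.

f'(z) = 1 + cos(z)
z_0 = 6.590000: f = 2.472024, f' = 1.953300 → z_1 = 6.590000 - (2.472024)/(1.953300) = 5.324438
z_1 = 5.324438: f = 0.085965, f' = 1.574545 → z_2 = 5.324438 - (0.085965)/(1.574545) = 5.269841

5.26984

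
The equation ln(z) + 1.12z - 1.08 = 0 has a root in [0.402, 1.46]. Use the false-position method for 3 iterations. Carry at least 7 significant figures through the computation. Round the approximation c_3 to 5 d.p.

False-position update: c = (a·f(b) − b·f(a))/(f(b) − f(a)); replace the endpoint whose sign matches f(c).
f(0.402000) = -1.541063, f(1.460000) = 0.933636
step 1: c = 1.060846, f(c) = 0.167213 > 0 → new bracket [0.402000, 1.060846]
step 2: c = 0.996355, f(c) = 0.032266 > 0 → new bracket [0.402000, 0.996355]
step 3: c = 0.984166, f(c) = 0.006305 > 0 → new bracket [0.402000, 0.984166]

0.98417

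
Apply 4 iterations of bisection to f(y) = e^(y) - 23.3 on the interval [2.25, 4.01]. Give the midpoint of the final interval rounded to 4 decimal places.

3.1850

f(2.250000) = -13.812264, f(4.010000) = 31.846871 (opposite signs)
step 1: m = 3.130000, f(m) = -0.426020 < 0 → root in [3.130000, 4.010000]
step 2: m = 3.570000, f(m) = 12.216593 > 0 → root in [3.130000, 3.570000]
step 3: m = 3.350000, f(m) = 5.202734 > 0 → root in [3.130000, 3.350000]
step 4: m = 3.240000, f(m) = 2.233722 > 0 → root in [3.130000, 3.240000]
Midpoint of [3.130000, 3.240000] = 3.185000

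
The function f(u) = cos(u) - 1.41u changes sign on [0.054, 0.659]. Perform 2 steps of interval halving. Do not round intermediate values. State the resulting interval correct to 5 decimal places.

f(0.054000) = 0.922402, f(0.659000) = -0.138585 (opposite signs)
step 1: m = 0.356500, f(m) = 0.434459 > 0 → root in [0.356500, 0.659000]
step 2: m = 0.507750, f(m) = 0.157913 > 0 → root in [0.507750, 0.659000]

[0.50775, 0.65900]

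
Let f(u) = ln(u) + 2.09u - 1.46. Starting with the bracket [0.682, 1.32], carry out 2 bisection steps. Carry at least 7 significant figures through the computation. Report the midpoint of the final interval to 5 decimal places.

0.76175

f(0.682000) = -0.417346, f(1.320000) = 1.576432 (opposite signs)
step 1: m = 1.001000, f(m) = 0.633090 > 0 → root in [0.682000, 1.001000]
step 2: m = 0.841500, f(m) = 0.126166 > 0 → root in [0.682000, 0.841500]
Midpoint of [0.682000, 0.841500] = 0.761750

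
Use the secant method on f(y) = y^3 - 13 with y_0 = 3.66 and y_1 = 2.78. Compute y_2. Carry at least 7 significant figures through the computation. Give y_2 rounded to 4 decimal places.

Secant update: y_(k+1) = y_k − f(y_k)·(y_k − y_(k-1))/(f(y_k) − f(y_(k-1))).
f(y_0) = 36.027896, f(y_1) = 8.484952
y_2 = 2.780000 - (8.484952)·(2.780000 - 3.660000)/(8.484952 - (36.027896)) = 2.508905; f(y_2) = 2.792562

2.5089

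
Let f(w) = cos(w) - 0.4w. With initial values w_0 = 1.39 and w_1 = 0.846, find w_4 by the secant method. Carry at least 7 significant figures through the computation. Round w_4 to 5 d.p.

1.11051

f(w_0) = -0.376187, f(w_1) = 0.324583
w_2 = 0.846000 - (0.324583)·(0.846000 - 1.390000)/(0.324583 - (-0.376187)) = 1.097970; f(w_2) = 0.016216
w_3 = 1.097970 - (0.016216)·(1.097970 - 0.846000)/(0.016216 - (0.324583)) = 1.111221; f(w_3) = -0.000920
w_4 = 1.111221 - (-0.000920)·(1.111221 - 1.097970)/(-0.000920 - (0.016216)) = 1.110509; f(w_4) = 0.000002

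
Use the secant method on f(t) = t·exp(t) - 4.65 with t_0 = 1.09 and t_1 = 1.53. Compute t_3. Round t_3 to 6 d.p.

Secant update: t_(k+1) = t_k − f(t_k)·(t_k − t_(k-1))/(f(t_k) − f(t_(k-1))).
f(t_0) = -1.408041, f(t_1) = 2.415811
t_2 = 1.530000 - (2.415811)·(1.530000 - 1.090000)/(2.415811 - (-1.408041)) = 1.252019; f(t_2) = -0.271189
t_3 = 1.252019 - (-0.271189)·(1.252019 - 1.530000)/(-0.271189 - (2.415811)) = 1.280075; f(t_3) = -0.045686

1.280075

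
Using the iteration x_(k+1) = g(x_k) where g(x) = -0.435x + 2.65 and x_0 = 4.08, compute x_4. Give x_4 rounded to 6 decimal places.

1.926656

x_1 = g(4.080000) = 0.875200
x_2 = g(0.875200) = 2.269288
x_3 = g(2.269288) = 1.662860
x_4 = g(1.662860) = 1.926656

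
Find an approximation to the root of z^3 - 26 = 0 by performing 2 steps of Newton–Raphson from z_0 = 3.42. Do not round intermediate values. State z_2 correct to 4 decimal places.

Newton update: z ← z − f(z)/f'(z).
f'(z) = 3z^2
z_0 = 3.420000: f = 14.001688, f' = 35.089200 → z_1 = 3.420000 - (14.001688)/(35.089200) = 3.020969
z_1 = 3.020969: f = 1.570122, f' = 27.378756 → z_2 = 3.020969 - (1.570122)/(27.378756) = 2.963621

2.9636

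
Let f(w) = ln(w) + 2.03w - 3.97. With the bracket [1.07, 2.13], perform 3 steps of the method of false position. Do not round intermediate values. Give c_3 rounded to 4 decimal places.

f(1.070000) = -1.730241, f(2.130000) = 1.110022
step 1: c = 1.715734, f(c) = 0.052782 > 0 → new bracket [1.070000, 1.715734]
step 2: c = 1.696619, f(c) = 0.002774 > 0 → new bracket [1.070000, 1.696619]
step 3: c = 1.695616, f(c) = 0.000147 > 0 → new bracket [1.070000, 1.695616]

1.6956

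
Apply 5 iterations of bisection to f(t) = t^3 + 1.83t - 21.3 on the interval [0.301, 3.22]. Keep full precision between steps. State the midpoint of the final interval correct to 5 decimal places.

f(0.301000) = -20.721899, f(3.220000) = 17.978848 (opposite signs)
step 1: m = 1.760500, f(m) = -12.621861 < 0 → root in [1.760500, 3.220000]
step 2: m = 2.490250, f(m) = -1.299943 < 0 → root in [2.490250, 3.220000]
step 3: m = 2.855125, f(m) = 7.199112 > 0 → root in [2.490250, 2.855125]
step 4: m = 2.672688, f(m) = 2.682716 > 0 → root in [2.490250, 2.672688]
step 5: m = 2.581469, f(m) = 0.626946 > 0 → root in [2.490250, 2.581469]
Midpoint of [2.490250, 2.581469] = 2.535859

2.53586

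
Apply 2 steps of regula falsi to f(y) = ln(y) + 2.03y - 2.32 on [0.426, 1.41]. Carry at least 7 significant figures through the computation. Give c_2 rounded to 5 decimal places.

1.10286

f(0.426000) = -2.308536, f(1.410000) = 0.885890
step 1: c = 1.137114, f(c) = 0.116834 > 0 → new bracket [0.426000, 1.137114]
step 2: c = 1.102858, f(c) = 0.016707 > 0 → new bracket [0.426000, 1.102858]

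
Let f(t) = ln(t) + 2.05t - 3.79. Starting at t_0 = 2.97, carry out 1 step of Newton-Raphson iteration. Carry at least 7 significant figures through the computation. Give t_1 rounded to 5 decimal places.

f'(t) = 1/t + 2.05
t_0 = 2.970000: f = 3.387062, f' = 2.386700 → t_1 = 2.970000 - (3.387062)/(2.386700) = 1.550860

1.55086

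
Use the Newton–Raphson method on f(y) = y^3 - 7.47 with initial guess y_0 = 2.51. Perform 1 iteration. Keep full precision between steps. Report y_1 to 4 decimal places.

f'(y) = 3y^2
y_0 = 2.510000: f = 8.343251, f' = 18.900300 → y_1 = 2.510000 - (8.343251)/(18.900300) = 2.068565

2.0686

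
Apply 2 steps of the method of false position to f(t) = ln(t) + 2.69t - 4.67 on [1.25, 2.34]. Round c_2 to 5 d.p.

f(1.250000) = -1.084356, f(2.340000) = 2.474751
step 1: c = 1.582091, f(c) = 0.044573 > 0 → new bracket [1.250000, 1.582091]
step 2: c = 1.568979, f(c) = 0.000980 > 0 → new bracket [1.250000, 1.568979]

1.56898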